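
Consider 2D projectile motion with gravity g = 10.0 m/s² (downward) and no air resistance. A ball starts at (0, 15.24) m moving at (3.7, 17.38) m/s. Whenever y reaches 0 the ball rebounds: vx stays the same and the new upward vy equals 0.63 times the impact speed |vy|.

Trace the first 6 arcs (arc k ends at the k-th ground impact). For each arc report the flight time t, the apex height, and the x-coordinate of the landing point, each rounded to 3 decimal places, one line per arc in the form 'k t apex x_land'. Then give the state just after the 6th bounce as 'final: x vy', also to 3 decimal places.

Arc 1: start y=15.240, vy=17.380 → t=4.201, apex=30.343, x_land=15.545, impact vy=-24.635
  bounce: vy ← 0.63·24.635 = 15.520
Arc 2: start y=0.000, vy=15.520 → t=3.104, apex=12.043, x_land=27.030, impact vy=-15.520
  bounce: vy ← 0.63·15.520 = 9.777
Arc 3: start y=0.000, vy=9.777 → t=1.955, apex=4.780, x_land=34.265, impact vy=-9.777
  bounce: vy ← 0.63·9.777 = 6.160
Arc 4: start y=0.000, vy=6.160 → t=1.232, apex=1.897, x_land=38.824, impact vy=-6.160
  bounce: vy ← 0.63·6.160 = 3.881
Arc 5: start y=0.000, vy=3.881 → t=0.776, apex=0.753, x_land=41.695, impact vy=-3.881
  bounce: vy ← 0.63·3.881 = 2.445
Arc 6: start y=0.000, vy=2.445 → t=0.489, apex=0.299, x_land=43.505, impact vy=-2.445
  bounce: vy ← 0.63·2.445 = 1.540

1 4.201 30.343 15.545
2 3.104 12.043 27.030
3 1.955 4.780 34.265
4 1.232 1.897 38.824
5 0.776 0.753 41.695
6 0.489 0.299 43.505
final: 43.505 1.540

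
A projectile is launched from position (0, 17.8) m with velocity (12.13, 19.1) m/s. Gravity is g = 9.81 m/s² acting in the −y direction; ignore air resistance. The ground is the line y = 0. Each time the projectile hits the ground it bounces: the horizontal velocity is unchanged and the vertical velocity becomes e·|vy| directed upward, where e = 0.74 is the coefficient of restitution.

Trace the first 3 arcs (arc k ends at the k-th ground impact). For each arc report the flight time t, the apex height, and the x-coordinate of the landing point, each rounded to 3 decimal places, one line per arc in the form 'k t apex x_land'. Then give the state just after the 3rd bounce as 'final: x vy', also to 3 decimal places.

Arc 1: start y=17.800, vy=19.100 → t=4.671, apex=36.394, x_land=56.658, impact vy=-26.722
  bounce: vy ← 0.74·26.722 = 19.774
Arc 2: start y=0.000, vy=19.774 → t=4.031, apex=19.929, x_land=105.559, impact vy=-19.774
  bounce: vy ← 0.74·19.774 = 14.633
Arc 3: start y=0.000, vy=14.633 → t=2.983, apex=10.913, x_land=141.746, impact vy=-14.633
  bounce: vy ← 0.74·14.633 = 10.828

1 4.671 36.394 56.658
2 4.031 19.929 105.559
3 2.983 10.913 141.746
final: 141.746 10.828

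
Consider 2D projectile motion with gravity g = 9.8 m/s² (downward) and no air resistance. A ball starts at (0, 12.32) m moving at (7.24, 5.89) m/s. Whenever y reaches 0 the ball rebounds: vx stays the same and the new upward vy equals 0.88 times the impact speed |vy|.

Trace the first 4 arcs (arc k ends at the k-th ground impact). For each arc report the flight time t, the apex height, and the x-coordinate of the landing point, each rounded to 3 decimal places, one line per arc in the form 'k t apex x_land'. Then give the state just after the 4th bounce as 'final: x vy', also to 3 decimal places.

Arc 1: start y=12.320, vy=5.890 → t=2.297, apex=14.090, x_land=16.628, impact vy=-16.618
  bounce: vy ← 0.88·16.618 = 14.624
Arc 2: start y=0.000, vy=14.624 → t=2.984, apex=10.911, x_land=38.236, impact vy=-14.624
  bounce: vy ← 0.88·14.624 = 12.869
Arc 3: start y=0.000, vy=12.869 → t=2.626, apex=8.450, x_land=57.251, impact vy=-12.869
  bounce: vy ← 0.88·12.869 = 11.325
Arc 4: start y=0.000, vy=11.325 → t=2.311, apex=6.543, x_land=73.984, impact vy=-11.325
  bounce: vy ← 0.88·11.325 = 9.966

1 2.297 14.090 16.628
2 2.984 10.911 38.236
3 2.626 8.450 57.251
4 2.311 6.543 73.984
final: 73.984 9.966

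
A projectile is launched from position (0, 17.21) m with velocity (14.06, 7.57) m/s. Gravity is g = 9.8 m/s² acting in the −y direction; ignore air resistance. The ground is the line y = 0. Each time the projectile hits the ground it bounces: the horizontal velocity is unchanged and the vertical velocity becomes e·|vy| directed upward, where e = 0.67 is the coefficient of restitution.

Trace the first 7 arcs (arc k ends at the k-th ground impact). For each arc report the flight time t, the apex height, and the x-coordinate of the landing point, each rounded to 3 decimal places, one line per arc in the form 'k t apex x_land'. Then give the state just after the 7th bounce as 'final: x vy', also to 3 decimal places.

Arc 1: start y=17.210, vy=7.570 → t=2.799, apex=20.134, x_land=39.361, impact vy=-19.865
  bounce: vy ← 0.67·19.865 = 13.310
Arc 2: start y=0.000, vy=13.310 → t=2.716, apex=9.038, x_land=77.551, impact vy=-13.310
  bounce: vy ← 0.67·13.310 = 8.917
Arc 3: start y=0.000, vy=8.917 → t=1.820, apex=4.057, x_land=103.139, impact vy=-8.917
  bounce: vy ← 0.67·8.917 = 5.975
Arc 4: start y=0.000, vy=5.975 → t=1.219, apex=1.821, x_land=120.283, impact vy=-5.975
  bounce: vy ← 0.67·5.975 = 4.003
Arc 5: start y=0.000, vy=4.003 → t=0.817, apex=0.818, x_land=131.769, impact vy=-4.003
  bounce: vy ← 0.67·4.003 = 2.682
Arc 6: start y=0.000, vy=2.682 → t=0.547, apex=0.367, x_land=139.465, impact vy=-2.682
  bounce: vy ← 0.67·2.682 = 1.797
Arc 7: start y=0.000, vy=1.797 → t=0.367, apex=0.165, x_land=144.621, impact vy=-1.797
  bounce: vy ← 0.67·1.797 = 1.204

1 2.799 20.134 39.361
2 2.716 9.038 77.551
3 1.820 4.057 103.139
4 1.219 1.821 120.283
5 0.817 0.818 131.769
6 0.547 0.367 139.465
7 0.367 0.165 144.621
final: 144.621 1.204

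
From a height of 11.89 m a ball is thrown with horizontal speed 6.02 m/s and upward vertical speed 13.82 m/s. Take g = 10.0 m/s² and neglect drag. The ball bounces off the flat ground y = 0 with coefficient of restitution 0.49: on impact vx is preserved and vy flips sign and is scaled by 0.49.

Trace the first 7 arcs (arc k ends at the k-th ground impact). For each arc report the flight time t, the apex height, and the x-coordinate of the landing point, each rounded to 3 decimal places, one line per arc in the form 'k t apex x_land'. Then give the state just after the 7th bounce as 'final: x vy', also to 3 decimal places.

1 3.453 21.440 20.785
2 2.029 5.148 33.002
3 0.994 1.236 38.988
4 0.487 0.297 41.921
5 0.239 0.071 43.358
6 0.117 0.017 44.063
7 0.057 0.004 44.408
final: 44.408 0.140

Arc 1: start y=11.890, vy=13.820 → t=3.453, apex=21.440, x_land=20.785, impact vy=-20.707
  bounce: vy ← 0.49·20.707 = 10.147
Arc 2: start y=0.000, vy=10.147 → t=2.029, apex=5.148, x_land=33.002, impact vy=-10.147
  bounce: vy ← 0.49·10.147 = 4.972
Arc 3: start y=0.000, vy=4.972 → t=0.994, apex=1.236, x_land=38.988, impact vy=-4.972
  bounce: vy ← 0.49·4.972 = 2.436
Arc 4: start y=0.000, vy=2.436 → t=0.487, apex=0.297, x_land=41.921, impact vy=-2.436
  bounce: vy ← 0.49·2.436 = 1.194
Arc 5: start y=0.000, vy=1.194 → t=0.239, apex=0.071, x_land=43.358, impact vy=-1.194
  bounce: vy ← 0.49·1.194 = 0.585
Arc 6: start y=0.000, vy=0.585 → t=0.117, apex=0.017, x_land=44.063, impact vy=-0.585
  bounce: vy ← 0.49·0.585 = 0.287
Arc 7: start y=0.000, vy=0.287 → t=0.057, apex=0.004, x_land=44.408, impact vy=-0.287
  bounce: vy ← 0.49·0.287 = 0.140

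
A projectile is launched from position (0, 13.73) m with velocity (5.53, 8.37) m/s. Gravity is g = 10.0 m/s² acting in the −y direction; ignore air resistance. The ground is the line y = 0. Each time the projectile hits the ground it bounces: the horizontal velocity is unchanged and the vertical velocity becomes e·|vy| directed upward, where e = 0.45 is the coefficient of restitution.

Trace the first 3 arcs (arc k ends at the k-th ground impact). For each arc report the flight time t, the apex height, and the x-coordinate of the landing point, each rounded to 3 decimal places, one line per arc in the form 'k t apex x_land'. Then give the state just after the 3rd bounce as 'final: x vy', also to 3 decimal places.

Arc 1: start y=13.730, vy=8.370 → t=2.693, apex=17.233, x_land=14.895, impact vy=-18.565
  bounce: vy ← 0.45·18.565 = 8.354
Arc 2: start y=0.000, vy=8.354 → t=1.671, apex=3.490, x_land=24.135, impact vy=-8.354
  bounce: vy ← 0.45·8.354 = 3.759
Arc 3: start y=0.000, vy=3.759 → t=0.752, apex=0.707, x_land=28.293, impact vy=-3.759
  bounce: vy ← 0.45·3.759 = 1.692

1 2.693 17.233 14.895
2 1.671 3.490 24.135
3 0.752 0.707 28.293
final: 28.293 1.692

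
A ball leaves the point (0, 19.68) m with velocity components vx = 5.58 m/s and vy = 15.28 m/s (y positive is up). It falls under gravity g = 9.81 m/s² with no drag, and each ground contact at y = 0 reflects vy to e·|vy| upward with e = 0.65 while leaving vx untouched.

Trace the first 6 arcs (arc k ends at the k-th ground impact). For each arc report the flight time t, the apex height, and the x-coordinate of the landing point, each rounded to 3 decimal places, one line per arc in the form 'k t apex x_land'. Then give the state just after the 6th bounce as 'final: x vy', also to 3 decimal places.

Arc 1: start y=19.680, vy=15.280 → t=4.095, apex=31.580, x_land=22.850, impact vy=-24.892
  bounce: vy ← 0.65·24.892 = 16.180
Arc 2: start y=0.000, vy=16.180 → t=3.299, apex=13.343, x_land=41.256, impact vy=-16.180
  bounce: vy ← 0.65·16.180 = 10.517
Arc 3: start y=0.000, vy=10.517 → t=2.144, apex=5.637, x_land=53.220, impact vy=-10.517
  bounce: vy ← 0.65·10.517 = 6.836
Arc 4: start y=0.000, vy=6.836 → t=1.394, apex=2.382, x_land=60.997, impact vy=-6.836
  bounce: vy ← 0.65·6.836 = 4.443
Arc 5: start y=0.000, vy=4.443 → t=0.906, apex=1.006, x_land=66.052, impact vy=-4.443
  bounce: vy ← 0.65·4.443 = 2.888
Arc 6: start y=0.000, vy=2.888 → t=0.589, apex=0.425, x_land=69.337, impact vy=-2.888
  bounce: vy ← 0.65·2.888 = 1.877

1 4.095 31.580 22.850
2 3.299 13.343 41.256
3 2.144 5.637 53.220
4 1.394 2.382 60.997
5 0.906 1.006 66.052
6 0.589 0.425 69.337
final: 69.337 1.877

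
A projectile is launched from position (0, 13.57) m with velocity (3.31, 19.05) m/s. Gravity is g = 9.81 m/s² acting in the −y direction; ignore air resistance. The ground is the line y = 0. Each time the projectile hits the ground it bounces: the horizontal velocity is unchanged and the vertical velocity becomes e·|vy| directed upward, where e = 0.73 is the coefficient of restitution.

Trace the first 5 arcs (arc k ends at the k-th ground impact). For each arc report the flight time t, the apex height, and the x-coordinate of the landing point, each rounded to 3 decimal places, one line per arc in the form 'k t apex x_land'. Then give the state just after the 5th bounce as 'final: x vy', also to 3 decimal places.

Arc 1: start y=13.570, vy=19.050 → t=4.499, apex=32.067, x_land=14.891, impact vy=-25.083
  bounce: vy ← 0.73·25.083 = 18.310
Arc 2: start y=0.000, vy=18.310 → t=3.733, apex=17.088, x_land=27.247, impact vy=-18.310
  bounce: vy ← 0.73·18.310 = 13.367
Arc 3: start y=0.000, vy=13.367 → t=2.725, apex=9.106, x_land=36.267, impact vy=-13.367
  bounce: vy ← 0.73·13.367 = 9.758
Arc 4: start y=0.000, vy=9.758 → t=1.989, apex=4.853, x_land=42.852, impact vy=-9.758
  bounce: vy ← 0.73·9.758 = 7.123
Arc 5: start y=0.000, vy=7.123 → t=1.452, apex=2.586, x_land=47.659, impact vy=-7.123
  bounce: vy ← 0.73·7.123 = 5.200

1 4.499 32.067 14.891
2 3.733 17.088 27.247
3 2.725 9.106 36.267
4 1.989 4.853 42.852
5 1.452 2.586 47.659
final: 47.659 5.200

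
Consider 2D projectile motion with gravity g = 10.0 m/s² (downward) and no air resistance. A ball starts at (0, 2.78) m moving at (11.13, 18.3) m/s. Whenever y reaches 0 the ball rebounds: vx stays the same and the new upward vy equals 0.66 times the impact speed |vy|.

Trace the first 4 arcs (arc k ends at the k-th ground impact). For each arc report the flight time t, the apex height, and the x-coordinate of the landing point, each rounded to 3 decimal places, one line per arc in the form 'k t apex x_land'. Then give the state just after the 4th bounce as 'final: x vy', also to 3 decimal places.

Arc 1: start y=2.780, vy=18.300 → t=3.806, apex=19.525, x_land=42.362, impact vy=-19.761
  bounce: vy ← 0.66·19.761 = 13.042
Arc 2: start y=0.000, vy=13.042 → t=2.608, apex=8.505, x_land=71.393, impact vy=-13.042
  bounce: vy ← 0.66·13.042 = 8.608
Arc 3: start y=0.000, vy=8.608 → t=1.722, apex=3.705, x_land=90.554, impact vy=-8.608
  bounce: vy ← 0.66·8.608 = 5.681
Arc 4: start y=0.000, vy=5.681 → t=1.136, apex=1.614, x_land=103.201, impact vy=-5.681
  bounce: vy ← 0.66·5.681 = 3.750

1 3.806 19.525 42.362
2 2.608 8.505 71.393
3 1.722 3.705 90.554
4 1.136 1.614 103.201
final: 103.201 3.750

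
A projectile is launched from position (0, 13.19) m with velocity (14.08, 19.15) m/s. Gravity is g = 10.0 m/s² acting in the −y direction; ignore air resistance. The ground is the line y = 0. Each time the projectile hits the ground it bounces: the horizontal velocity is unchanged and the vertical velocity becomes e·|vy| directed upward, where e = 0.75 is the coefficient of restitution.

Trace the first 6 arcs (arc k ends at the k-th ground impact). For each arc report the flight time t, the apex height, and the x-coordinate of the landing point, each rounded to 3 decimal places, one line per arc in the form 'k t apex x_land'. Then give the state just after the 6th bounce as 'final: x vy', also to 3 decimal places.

Arc 1: start y=13.190, vy=19.150 → t=4.426, apex=31.526, x_land=62.318, impact vy=-25.110
  bounce: vy ← 0.75·25.110 = 18.833
Arc 2: start y=0.000, vy=18.833 → t=3.767, apex=17.733, x_land=115.351, impact vy=-18.833
  bounce: vy ← 0.75·18.833 = 14.124
Arc 3: start y=0.000, vy=14.124 → t=2.825, apex=9.975, x_land=155.126, impact vy=-14.124
  bounce: vy ← 0.75·14.124 = 10.593
Arc 4: start y=0.000, vy=10.593 → t=2.119, apex=5.611, x_land=184.957, impact vy=-10.593
  bounce: vy ← 0.75·10.593 = 7.945
Arc 5: start y=0.000, vy=7.945 → t=1.589, apex=3.156, x_land=207.330, impact vy=-7.945
  bounce: vy ← 0.75·7.945 = 5.959
Arc 6: start y=0.000, vy=5.959 → t=1.192, apex=1.775, x_land=224.110, impact vy=-5.959
  bounce: vy ← 0.75·5.959 = 4.469

1 4.426 31.526 62.318
2 3.767 17.733 115.351
3 2.825 9.975 155.126
4 2.119 5.611 184.957
5 1.589 3.156 207.330
6 1.192 1.775 224.110
final: 224.110 4.469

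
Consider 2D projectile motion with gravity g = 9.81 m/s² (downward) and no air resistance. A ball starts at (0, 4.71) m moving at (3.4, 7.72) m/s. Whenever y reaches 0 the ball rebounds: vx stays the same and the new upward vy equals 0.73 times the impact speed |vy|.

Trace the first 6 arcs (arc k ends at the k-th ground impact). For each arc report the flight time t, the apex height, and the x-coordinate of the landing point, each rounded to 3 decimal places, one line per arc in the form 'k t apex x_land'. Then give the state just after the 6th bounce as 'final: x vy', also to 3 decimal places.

1 2.044 7.748 6.949
2 1.835 4.129 13.187
3 1.339 2.200 17.742
4 0.978 1.172 21.066
5 0.714 0.625 23.493
6 0.521 0.333 25.265
final: 25.265 1.866

Arc 1: start y=4.710, vy=7.720 → t=2.044, apex=7.748, x_land=6.949, impact vy=-12.329
  bounce: vy ← 0.73·12.329 = 9.000
Arc 2: start y=0.000, vy=9.000 → t=1.835, apex=4.129, x_land=13.187, impact vy=-9.000
  bounce: vy ← 0.73·9.000 = 6.570
Arc 3: start y=0.000, vy=6.570 → t=1.339, apex=2.200, x_land=17.742, impact vy=-6.570
  bounce: vy ← 0.73·6.570 = 4.796
Arc 4: start y=0.000, vy=4.796 → t=0.978, apex=1.172, x_land=21.066, impact vy=-4.796
  bounce: vy ← 0.73·4.796 = 3.501
Arc 5: start y=0.000, vy=3.501 → t=0.714, apex=0.625, x_land=23.493, impact vy=-3.501
  bounce: vy ← 0.73·3.501 = 2.556
Arc 6: start y=0.000, vy=2.556 → t=0.521, apex=0.333, x_land=25.265, impact vy=-2.556
  bounce: vy ← 0.73·2.556 = 1.866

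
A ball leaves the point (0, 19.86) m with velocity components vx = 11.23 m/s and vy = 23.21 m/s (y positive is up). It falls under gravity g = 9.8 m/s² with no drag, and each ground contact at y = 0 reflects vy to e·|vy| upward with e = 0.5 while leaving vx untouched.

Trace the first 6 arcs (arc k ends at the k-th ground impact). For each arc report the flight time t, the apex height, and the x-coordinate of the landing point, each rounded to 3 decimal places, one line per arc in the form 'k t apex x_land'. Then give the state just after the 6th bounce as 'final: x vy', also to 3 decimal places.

Arc 1: start y=19.860, vy=23.210 → t=5.477, apex=47.345, x_land=61.504, impact vy=-30.462
  bounce: vy ← 0.5·30.462 = 15.231
Arc 2: start y=0.000, vy=15.231 → t=3.108, apex=11.836, x_land=96.412, impact vy=-15.231
  bounce: vy ← 0.5·15.231 = 7.616
Arc 3: start y=0.000, vy=7.616 → t=1.554, apex=2.959, x_land=113.865, impact vy=-7.616
  bounce: vy ← 0.5·7.616 = 3.808
Arc 4: start y=0.000, vy=3.808 → t=0.777, apex=0.740, x_land=122.592, impact vy=-3.808
  bounce: vy ← 0.5·3.808 = 1.904
Arc 5: start y=0.000, vy=1.904 → t=0.389, apex=0.185, x_land=126.956, impact vy=-1.904
  bounce: vy ← 0.5·1.904 = 0.952
Arc 6: start y=0.000, vy=0.952 → t=0.194, apex=0.046, x_land=129.137, impact vy=-0.952
  bounce: vy ← 0.5·0.952 = 0.476

1 5.477 47.345 61.504
2 3.108 11.836 96.412
3 1.554 2.959 113.865
4 0.777 0.740 122.592
5 0.389 0.185 126.956
6 0.194 0.046 129.137
final: 129.137 0.476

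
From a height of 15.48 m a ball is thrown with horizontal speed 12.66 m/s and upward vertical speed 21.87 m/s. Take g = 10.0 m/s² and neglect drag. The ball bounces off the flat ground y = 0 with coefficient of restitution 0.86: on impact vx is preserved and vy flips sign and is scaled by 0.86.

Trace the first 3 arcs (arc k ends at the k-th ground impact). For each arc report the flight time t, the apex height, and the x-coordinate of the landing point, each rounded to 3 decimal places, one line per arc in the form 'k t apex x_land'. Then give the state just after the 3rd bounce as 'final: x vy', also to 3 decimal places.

1 4.994 39.395 63.223
2 4.828 29.136 124.345
3 4.152 21.549 176.910
final: 176.910 17.854

Arc 1: start y=15.480, vy=21.870 → t=4.994, apex=39.395, x_land=63.223, impact vy=-28.070
  bounce: vy ← 0.86·28.070 = 24.140
Arc 2: start y=0.000, vy=24.140 → t=4.828, apex=29.136, x_land=124.345, impact vy=-24.140
  bounce: vy ← 0.86·24.140 = 20.760
Arc 3: start y=0.000, vy=20.760 → t=4.152, apex=21.549, x_land=176.910, impact vy=-20.760
  bounce: vy ← 0.86·20.760 = 17.854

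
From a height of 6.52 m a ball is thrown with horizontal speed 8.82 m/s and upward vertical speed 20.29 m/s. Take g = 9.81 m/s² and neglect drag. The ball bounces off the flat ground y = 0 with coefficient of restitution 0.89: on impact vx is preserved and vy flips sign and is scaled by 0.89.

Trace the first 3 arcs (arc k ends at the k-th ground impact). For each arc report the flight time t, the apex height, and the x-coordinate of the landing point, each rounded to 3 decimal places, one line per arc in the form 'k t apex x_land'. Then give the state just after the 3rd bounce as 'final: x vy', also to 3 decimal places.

Arc 1: start y=6.520, vy=20.290 → t=4.436, apex=27.503, x_land=39.128, impact vy=-23.229
  bounce: vy ← 0.89·23.229 = 20.674
Arc 2: start y=0.000, vy=20.674 → t=4.215, apex=21.785, x_land=76.303, impact vy=-20.674
  bounce: vy ← 0.89·20.674 = 18.400
Arc 3: start y=0.000, vy=18.400 → t=3.751, apex=17.256, x_land=109.389, impact vy=-18.400
  bounce: vy ← 0.89·18.400 = 16.376

1 4.436 27.503 39.128
2 4.215 21.785 76.303
3 3.751 17.256 109.389
final: 109.389 16.376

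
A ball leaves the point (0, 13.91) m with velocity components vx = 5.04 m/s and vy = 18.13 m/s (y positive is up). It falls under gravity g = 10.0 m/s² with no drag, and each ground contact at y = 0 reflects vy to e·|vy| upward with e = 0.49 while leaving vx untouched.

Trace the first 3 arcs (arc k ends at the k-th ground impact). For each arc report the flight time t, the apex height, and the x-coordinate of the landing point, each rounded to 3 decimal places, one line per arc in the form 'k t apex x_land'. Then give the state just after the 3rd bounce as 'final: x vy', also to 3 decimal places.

1 4.277 30.345 21.554
2 2.414 7.286 33.722
3 1.183 1.749 39.684
final: 39.684 2.898

Arc 1: start y=13.910, vy=18.130 → t=4.277, apex=30.345, x_land=21.554, impact vy=-24.635
  bounce: vy ← 0.49·24.635 = 12.071
Arc 2: start y=0.000, vy=12.071 → t=2.414, apex=7.286, x_land=33.722, impact vy=-12.071
  bounce: vy ← 0.49·12.071 = 5.915
Arc 3: start y=0.000, vy=5.915 → t=1.183, apex=1.749, x_land=39.684, impact vy=-5.915
  bounce: vy ← 0.49·5.915 = 2.898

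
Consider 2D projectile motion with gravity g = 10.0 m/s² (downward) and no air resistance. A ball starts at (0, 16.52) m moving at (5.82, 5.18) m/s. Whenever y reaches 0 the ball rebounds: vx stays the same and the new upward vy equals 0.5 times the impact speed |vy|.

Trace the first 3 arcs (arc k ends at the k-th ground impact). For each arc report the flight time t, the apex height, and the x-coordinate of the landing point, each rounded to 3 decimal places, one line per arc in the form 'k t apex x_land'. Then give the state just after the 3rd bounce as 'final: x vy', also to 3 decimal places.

1 2.408 17.862 14.015
2 1.890 4.465 25.015
3 0.945 1.116 30.515
final: 30.515 2.363

Arc 1: start y=16.520, vy=5.180 → t=2.408, apex=17.862, x_land=14.015, impact vy=-18.901
  bounce: vy ← 0.5·18.901 = 9.450
Arc 2: start y=0.000, vy=9.450 → t=1.890, apex=4.465, x_land=25.015, impact vy=-9.450
  bounce: vy ← 0.5·9.450 = 4.725
Arc 3: start y=0.000, vy=4.725 → t=0.945, apex=1.116, x_land=30.515, impact vy=-4.725
  bounce: vy ← 0.5·4.725 = 2.363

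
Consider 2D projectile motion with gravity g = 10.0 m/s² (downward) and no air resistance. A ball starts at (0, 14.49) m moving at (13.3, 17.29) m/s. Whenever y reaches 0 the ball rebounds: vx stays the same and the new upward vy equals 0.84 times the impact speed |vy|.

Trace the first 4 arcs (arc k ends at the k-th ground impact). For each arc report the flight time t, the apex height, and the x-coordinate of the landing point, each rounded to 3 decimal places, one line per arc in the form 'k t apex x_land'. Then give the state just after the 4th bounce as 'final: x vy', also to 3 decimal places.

Arc 1: start y=14.490, vy=17.290 → t=4.155, apex=29.437, x_land=55.267, impact vy=-24.264
  bounce: vy ← 0.84·24.264 = 20.382
Arc 2: start y=0.000, vy=20.382 → t=4.076, apex=20.771, x_land=109.482, impact vy=-20.382
  bounce: vy ← 0.84·20.382 = 17.121
Arc 3: start y=0.000, vy=17.121 → t=3.424, apex=14.656, x_land=155.024, impact vy=-17.121
  bounce: vy ← 0.84·17.121 = 14.381
Arc 4: start y=0.000, vy=14.381 → t=2.876, apex=10.341, x_land=193.278, impact vy=-14.381
  bounce: vy ← 0.84·14.381 = 12.080

1 4.155 29.437 55.267
2 4.076 20.771 109.482
3 3.424 14.656 155.024
4 2.876 10.341 193.278
final: 193.278 12.080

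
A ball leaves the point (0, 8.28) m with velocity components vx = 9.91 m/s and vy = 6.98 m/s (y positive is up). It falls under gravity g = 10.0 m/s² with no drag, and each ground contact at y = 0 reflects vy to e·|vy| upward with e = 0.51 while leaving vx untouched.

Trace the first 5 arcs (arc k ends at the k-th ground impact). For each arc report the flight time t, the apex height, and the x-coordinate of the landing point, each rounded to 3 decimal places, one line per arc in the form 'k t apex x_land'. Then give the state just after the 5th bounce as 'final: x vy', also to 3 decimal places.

1 2.162 10.716 21.425
2 1.493 2.787 36.223
3 0.762 0.725 43.770
4 0.388 0.189 47.619
5 0.198 0.049 49.582
final: 49.582 0.505

Arc 1: start y=8.280, vy=6.980 → t=2.162, apex=10.716, x_land=21.425, impact vy=-14.640
  bounce: vy ← 0.51·14.640 = 7.466
Arc 2: start y=0.000, vy=7.466 → t=1.493, apex=2.787, x_land=36.223, impact vy=-7.466
  bounce: vy ← 0.51·7.466 = 3.808
Arc 3: start y=0.000, vy=3.808 → t=0.762, apex=0.725, x_land=43.770, impact vy=-3.808
  bounce: vy ← 0.51·3.808 = 1.942
Arc 4: start y=0.000, vy=1.942 → t=0.388, apex=0.189, x_land=47.619, impact vy=-1.942
  bounce: vy ← 0.51·1.942 = 0.990
Arc 5: start y=0.000, vy=0.990 → t=0.198, apex=0.049, x_land=49.582, impact vy=-0.990
  bounce: vy ← 0.51·0.990 = 0.505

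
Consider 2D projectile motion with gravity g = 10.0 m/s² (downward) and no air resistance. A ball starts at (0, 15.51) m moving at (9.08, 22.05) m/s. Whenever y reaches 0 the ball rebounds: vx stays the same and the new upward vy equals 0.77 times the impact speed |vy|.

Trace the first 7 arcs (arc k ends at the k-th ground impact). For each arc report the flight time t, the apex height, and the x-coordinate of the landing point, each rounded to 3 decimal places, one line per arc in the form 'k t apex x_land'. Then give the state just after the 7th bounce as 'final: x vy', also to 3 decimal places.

Arc 1: start y=15.510, vy=22.050 → t=5.027, apex=39.820, x_land=45.646, impact vy=-28.221
  bounce: vy ← 0.77·28.221 = 21.730
Arc 2: start y=0.000, vy=21.730 → t=4.346, apex=23.609, x_land=85.107, impact vy=-21.730
  bounce: vy ← 0.77·21.730 = 16.732
Arc 3: start y=0.000, vy=16.732 → t=3.346, apex=13.998, x_land=115.492, impact vy=-16.732
  bounce: vy ← 0.77·16.732 = 12.884
Arc 4: start y=0.000, vy=12.884 → t=2.577, apex=8.299, x_land=138.889, impact vy=-12.884
  bounce: vy ← 0.77·12.884 = 9.920
Arc 5: start y=0.000, vy=9.920 → t=1.984, apex=4.921, x_land=156.905, impact vy=-9.920
  bounce: vy ← 0.77·9.920 = 7.639
Arc 6: start y=0.000, vy=7.639 → t=1.528, apex=2.917, x_land=170.776, impact vy=-7.639
  bounce: vy ← 0.77·7.639 = 5.882
Arc 7: start y=0.000, vy=5.882 → t=1.176, apex=1.730, x_land=181.458, impact vy=-5.882
  bounce: vy ← 0.77·5.882 = 4.529

1 5.027 39.820 45.646
2 4.346 23.609 85.107
3 3.346 13.998 115.492
4 2.577 8.299 138.889
5 1.984 4.921 156.905
6 1.528 2.917 170.776
7 1.176 1.730 181.458
final: 181.458 4.529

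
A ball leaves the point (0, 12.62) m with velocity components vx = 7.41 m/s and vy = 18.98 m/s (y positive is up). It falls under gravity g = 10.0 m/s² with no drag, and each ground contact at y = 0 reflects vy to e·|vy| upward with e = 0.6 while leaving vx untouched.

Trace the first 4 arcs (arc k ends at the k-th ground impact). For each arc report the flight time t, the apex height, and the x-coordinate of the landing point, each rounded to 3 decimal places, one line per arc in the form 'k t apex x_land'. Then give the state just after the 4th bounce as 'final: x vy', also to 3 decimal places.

1 4.373 30.632 32.405
2 2.970 11.028 54.414
3 1.782 3.970 67.620
4 1.069 1.429 75.543
final: 75.543 3.208

Arc 1: start y=12.620, vy=18.980 → t=4.373, apex=30.632, x_land=32.405, impact vy=-24.752
  bounce: vy ← 0.6·24.752 = 14.851
Arc 2: start y=0.000, vy=14.851 → t=2.970, apex=11.028, x_land=54.414, impact vy=-14.851
  bounce: vy ← 0.6·14.851 = 8.911
Arc 3: start y=0.000, vy=8.911 → t=1.782, apex=3.970, x_land=67.620, impact vy=-8.911
  bounce: vy ← 0.6·8.911 = 5.346
Arc 4: start y=0.000, vy=5.346 → t=1.069, apex=1.429, x_land=75.543, impact vy=-5.346
  bounce: vy ← 0.6·5.346 = 3.208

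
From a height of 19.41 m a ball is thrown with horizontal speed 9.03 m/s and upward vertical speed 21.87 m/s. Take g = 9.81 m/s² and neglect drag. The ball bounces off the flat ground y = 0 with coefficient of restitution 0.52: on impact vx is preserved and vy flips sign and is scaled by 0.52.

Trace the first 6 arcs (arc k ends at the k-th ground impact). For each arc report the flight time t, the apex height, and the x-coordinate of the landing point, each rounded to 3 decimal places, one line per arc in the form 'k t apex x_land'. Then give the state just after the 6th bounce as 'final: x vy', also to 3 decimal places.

1 5.217 43.788 47.111
2 3.107 11.840 75.171
3 1.616 3.202 89.762
4 0.840 0.866 97.349
5 0.437 0.234 101.294
6 0.227 0.063 103.346
final: 103.346 0.579

Arc 1: start y=19.410, vy=21.870 → t=5.217, apex=43.788, x_land=47.111, impact vy=-29.311
  bounce: vy ← 0.52·29.311 = 15.242
Arc 2: start y=0.000, vy=15.242 → t=3.107, apex=11.840, x_land=75.171, impact vy=-15.242
  bounce: vy ← 0.52·15.242 = 7.926
Arc 3: start y=0.000, vy=7.926 → t=1.616, apex=3.202, x_land=89.762, impact vy=-7.926
  bounce: vy ← 0.52·7.926 = 4.121
Arc 4: start y=0.000, vy=4.121 → t=0.840, apex=0.866, x_land=97.349, impact vy=-4.121
  bounce: vy ← 0.52·4.121 = 2.143
Arc 5: start y=0.000, vy=2.143 → t=0.437, apex=0.234, x_land=101.294, impact vy=-2.143
  bounce: vy ← 0.52·2.143 = 1.114
Arc 6: start y=0.000, vy=1.114 → t=0.227, apex=0.063, x_land=103.346, impact vy=-1.114
  bounce: vy ← 0.52·1.114 = 0.579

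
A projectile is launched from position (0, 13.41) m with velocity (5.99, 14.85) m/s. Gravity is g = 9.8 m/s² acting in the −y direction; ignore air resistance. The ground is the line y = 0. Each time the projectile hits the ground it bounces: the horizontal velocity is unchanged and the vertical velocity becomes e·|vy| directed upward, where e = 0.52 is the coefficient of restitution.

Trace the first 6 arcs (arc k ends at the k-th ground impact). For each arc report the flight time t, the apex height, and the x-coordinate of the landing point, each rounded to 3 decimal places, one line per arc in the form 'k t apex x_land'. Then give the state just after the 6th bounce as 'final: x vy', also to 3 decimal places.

1 3.759 24.661 22.515
2 2.333 6.668 36.490
3 1.213 1.803 43.758
4 0.631 0.488 47.537
5 0.328 0.132 49.502
6 0.171 0.036 50.523
final: 50.523 0.435

Arc 1: start y=13.410, vy=14.850 → t=3.759, apex=24.661, x_land=22.515, impact vy=-21.985
  bounce: vy ← 0.52·21.985 = 11.432
Arc 2: start y=0.000, vy=11.432 → t=2.333, apex=6.668, x_land=36.490, impact vy=-11.432
  bounce: vy ← 0.52·11.432 = 5.945
Arc 3: start y=0.000, vy=5.945 → t=1.213, apex=1.803, x_land=43.758, impact vy=-5.945
  bounce: vy ← 0.52·5.945 = 3.091
Arc 4: start y=0.000, vy=3.091 → t=0.631, apex=0.488, x_land=47.537, impact vy=-3.091
  bounce: vy ← 0.52·3.091 = 1.607
Arc 5: start y=0.000, vy=1.607 → t=0.328, apex=0.132, x_land=49.502, impact vy=-1.607
  bounce: vy ← 0.52·1.607 = 0.836
Arc 6: start y=0.000, vy=0.836 → t=0.171, apex=0.036, x_land=50.523, impact vy=-0.836
  bounce: vy ← 0.52·0.836 = 0.435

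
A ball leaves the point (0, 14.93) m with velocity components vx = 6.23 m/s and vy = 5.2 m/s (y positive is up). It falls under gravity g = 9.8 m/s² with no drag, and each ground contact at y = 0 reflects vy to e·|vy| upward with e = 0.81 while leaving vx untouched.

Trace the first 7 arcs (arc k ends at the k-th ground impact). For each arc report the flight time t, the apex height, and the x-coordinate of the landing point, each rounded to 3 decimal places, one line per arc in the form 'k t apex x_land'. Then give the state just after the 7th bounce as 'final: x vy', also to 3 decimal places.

Arc 1: start y=14.930, vy=5.200 → t=2.355, apex=16.310, x_land=14.672, impact vy=-17.879
  bounce: vy ← 0.81·17.879 = 14.482
Arc 2: start y=0.000, vy=14.482 → t=2.956, apex=10.701, x_land=33.085, impact vy=-14.482
  bounce: vy ← 0.81·14.482 = 11.731
Arc 3: start y=0.000, vy=11.731 → t=2.394, apex=7.021, x_land=48.000, impact vy=-11.731
  bounce: vy ← 0.81·11.731 = 9.502
Arc 4: start y=0.000, vy=9.502 → t=1.939, apex=4.606, x_land=60.080, impact vy=-9.502
  bounce: vy ← 0.81·9.502 = 7.696
Arc 5: start y=0.000, vy=7.696 → t=1.571, apex=3.022, x_land=69.866, impact vy=-7.696
  bounce: vy ← 0.81·7.696 = 6.234
Arc 6: start y=0.000, vy=6.234 → t=1.272, apex=1.983, x_land=77.792, impact vy=-6.234
  bounce: vy ← 0.81·6.234 = 5.050
Arc 7: start y=0.000, vy=5.050 → t=1.031, apex=1.301, x_land=84.212, impact vy=-5.050
  bounce: vy ← 0.81·5.050 = 4.090

1 2.355 16.310 14.672
2 2.956 10.701 33.085
3 2.394 7.021 48.000
4 1.939 4.606 60.080
5 1.571 3.022 69.866
6 1.272 1.983 77.792
7 1.031 1.301 84.212
final: 84.212 4.090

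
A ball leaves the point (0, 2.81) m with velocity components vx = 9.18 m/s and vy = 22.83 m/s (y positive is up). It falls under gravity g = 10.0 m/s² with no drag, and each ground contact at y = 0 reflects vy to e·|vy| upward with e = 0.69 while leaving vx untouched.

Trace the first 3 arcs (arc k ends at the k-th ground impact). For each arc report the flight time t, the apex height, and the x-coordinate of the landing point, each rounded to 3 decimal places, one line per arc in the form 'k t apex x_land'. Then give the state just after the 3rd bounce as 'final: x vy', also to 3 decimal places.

1 4.686 28.870 43.017
2 3.316 13.745 73.458
3 2.288 6.544 94.463
final: 94.463 7.894

Arc 1: start y=2.810, vy=22.830 → t=4.686, apex=28.870, x_land=43.017, impact vy=-24.029
  bounce: vy ← 0.69·24.029 = 16.580
Arc 2: start y=0.000, vy=16.580 → t=3.316, apex=13.745, x_land=73.458, impact vy=-16.580
  bounce: vy ← 0.69·16.580 = 11.440
Arc 3: start y=0.000, vy=11.440 → t=2.288, apex=6.544, x_land=94.463, impact vy=-11.440
  bounce: vy ← 0.69·11.440 = 7.894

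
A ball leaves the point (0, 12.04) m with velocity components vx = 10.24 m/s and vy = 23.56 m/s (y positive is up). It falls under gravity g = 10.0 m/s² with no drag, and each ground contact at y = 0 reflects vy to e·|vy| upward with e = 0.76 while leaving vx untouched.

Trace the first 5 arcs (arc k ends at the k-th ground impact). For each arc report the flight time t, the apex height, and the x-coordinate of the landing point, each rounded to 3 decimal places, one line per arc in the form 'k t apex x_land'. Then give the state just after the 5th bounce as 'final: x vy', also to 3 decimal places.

1 5.177 39.794 53.014
2 4.288 22.985 96.924
3 3.259 13.276 130.296
4 2.477 7.668 155.658
5 1.882 4.429 174.934
final: 174.934 7.153

Arc 1: start y=12.040, vy=23.560 → t=5.177, apex=39.794, x_land=53.014, impact vy=-28.211
  bounce: vy ← 0.76·28.211 = 21.441
Arc 2: start y=0.000, vy=21.441 → t=4.288, apex=22.985, x_land=96.924, impact vy=-21.441
  bounce: vy ← 0.76·21.441 = 16.295
Arc 3: start y=0.000, vy=16.295 → t=3.259, apex=13.276, x_land=130.296, impact vy=-16.295
  bounce: vy ← 0.76·16.295 = 12.384
Arc 4: start y=0.000, vy=12.384 → t=2.477, apex=7.668, x_land=155.658, impact vy=-12.384
  bounce: vy ← 0.76·12.384 = 9.412
Arc 5: start y=0.000, vy=9.412 → t=1.882, apex=4.429, x_land=174.934, impact vy=-9.412
  bounce: vy ← 0.76·9.412 = 7.153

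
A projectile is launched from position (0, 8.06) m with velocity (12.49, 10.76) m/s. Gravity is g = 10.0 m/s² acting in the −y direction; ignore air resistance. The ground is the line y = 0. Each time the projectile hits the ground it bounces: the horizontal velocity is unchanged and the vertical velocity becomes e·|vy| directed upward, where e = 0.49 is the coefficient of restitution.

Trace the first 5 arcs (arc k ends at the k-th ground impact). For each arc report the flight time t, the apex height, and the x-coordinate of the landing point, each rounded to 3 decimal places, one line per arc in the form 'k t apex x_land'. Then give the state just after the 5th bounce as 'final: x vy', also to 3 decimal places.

1 2.740 13.849 34.226
2 1.631 3.325 54.597
3 0.799 0.798 64.579
4 0.392 0.192 69.470
5 0.192 0.046 71.866
final: 71.866 0.470

Arc 1: start y=8.060, vy=10.760 → t=2.740, apex=13.849, x_land=34.226, impact vy=-16.643
  bounce: vy ← 0.49·16.643 = 8.155
Arc 2: start y=0.000, vy=8.155 → t=1.631, apex=3.325, x_land=54.597, impact vy=-8.155
  bounce: vy ← 0.49·8.155 = 3.996
Arc 3: start y=0.000, vy=3.996 → t=0.799, apex=0.798, x_land=64.579, impact vy=-3.996
  bounce: vy ← 0.49·3.996 = 1.958
Arc 4: start y=0.000, vy=1.958 → t=0.392, apex=0.192, x_land=69.470, impact vy=-1.958
  bounce: vy ← 0.49·1.958 = 0.959
Arc 5: start y=0.000, vy=0.959 → t=0.192, apex=0.046, x_land=71.866, impact vy=-0.959
  bounce: vy ← 0.49·0.959 = 0.470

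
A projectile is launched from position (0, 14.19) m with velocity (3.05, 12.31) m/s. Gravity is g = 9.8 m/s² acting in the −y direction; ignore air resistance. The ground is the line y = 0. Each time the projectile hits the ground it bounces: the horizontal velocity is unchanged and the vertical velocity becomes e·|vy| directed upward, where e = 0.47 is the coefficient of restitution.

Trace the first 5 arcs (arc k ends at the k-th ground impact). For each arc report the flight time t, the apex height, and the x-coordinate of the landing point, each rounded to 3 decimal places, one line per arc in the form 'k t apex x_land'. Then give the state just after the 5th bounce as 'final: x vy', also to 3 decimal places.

1 3.371 21.921 10.282
2 1.988 4.842 16.346
3 0.934 1.070 19.196
4 0.439 0.236 20.536
5 0.206 0.052 21.166
final: 21.166 0.475

Arc 1: start y=14.190, vy=12.310 → t=3.371, apex=21.921, x_land=10.282, impact vy=-20.728
  bounce: vy ← 0.47·20.728 = 9.742
Arc 2: start y=0.000, vy=9.742 → t=1.988, apex=4.842, x_land=16.346, impact vy=-9.742
  bounce: vy ← 0.47·9.742 = 4.579
Arc 3: start y=0.000, vy=4.579 → t=0.934, apex=1.070, x_land=19.196, impact vy=-4.579
  bounce: vy ← 0.47·4.579 = 2.152
Arc 4: start y=0.000, vy=2.152 → t=0.439, apex=0.236, x_land=20.536, impact vy=-2.152
  bounce: vy ← 0.47·2.152 = 1.011
Arc 5: start y=0.000, vy=1.011 → t=0.206, apex=0.052, x_land=21.166, impact vy=-1.011
  bounce: vy ← 0.47·1.011 = 0.475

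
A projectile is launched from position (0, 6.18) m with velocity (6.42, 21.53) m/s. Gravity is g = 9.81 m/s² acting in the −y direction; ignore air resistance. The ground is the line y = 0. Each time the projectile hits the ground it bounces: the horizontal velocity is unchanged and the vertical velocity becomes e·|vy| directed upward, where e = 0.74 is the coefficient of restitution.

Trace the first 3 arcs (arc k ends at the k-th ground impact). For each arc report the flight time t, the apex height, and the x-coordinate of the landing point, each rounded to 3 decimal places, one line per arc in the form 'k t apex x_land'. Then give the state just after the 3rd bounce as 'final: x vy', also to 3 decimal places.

1 4.660 29.806 29.916
2 3.648 16.322 53.338
3 2.700 8.938 70.671
final: 70.671 9.799

Arc 1: start y=6.180, vy=21.530 → t=4.660, apex=29.806, x_land=29.916, impact vy=-24.182
  bounce: vy ← 0.74·24.182 = 17.895
Arc 2: start y=0.000, vy=17.895 → t=3.648, apex=16.322, x_land=53.338, impact vy=-17.895
  bounce: vy ← 0.74·17.895 = 13.242
Arc 3: start y=0.000, vy=13.242 → t=2.700, apex=8.938, x_land=70.671, impact vy=-13.242
  bounce: vy ← 0.74·13.242 = 9.799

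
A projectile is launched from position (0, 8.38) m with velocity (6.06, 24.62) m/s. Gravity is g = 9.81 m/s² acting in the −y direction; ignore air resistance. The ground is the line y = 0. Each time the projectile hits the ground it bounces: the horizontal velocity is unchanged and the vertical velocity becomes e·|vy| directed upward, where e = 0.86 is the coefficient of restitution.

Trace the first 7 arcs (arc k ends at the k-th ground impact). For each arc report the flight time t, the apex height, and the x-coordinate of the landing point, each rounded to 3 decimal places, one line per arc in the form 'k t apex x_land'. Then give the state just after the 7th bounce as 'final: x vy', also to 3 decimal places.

1 5.339 39.274 32.356
2 4.867 29.047 61.851
3 4.186 21.483 87.215
4 3.600 15.889 109.029
5 3.096 11.752 127.789
6 2.662 8.691 143.923
7 2.290 6.428 157.798
final: 157.798 9.658

Arc 1: start y=8.380, vy=24.620 → t=5.339, apex=39.274, x_land=32.356, impact vy=-27.759
  bounce: vy ← 0.86·27.759 = 23.873
Arc 2: start y=0.000, vy=23.873 → t=4.867, apex=29.047, x_land=61.851, impact vy=-23.873
  bounce: vy ← 0.86·23.873 = 20.531
Arc 3: start y=0.000, vy=20.531 → t=4.186, apex=21.483, x_land=87.215, impact vy=-20.531
  bounce: vy ← 0.86·20.531 = 17.656
Arc 4: start y=0.000, vy=17.656 → t=3.600, apex=15.889, x_land=109.029, impact vy=-17.656
  bounce: vy ← 0.86·17.656 = 15.184
Arc 5: start y=0.000, vy=15.184 → t=3.096, apex=11.752, x_land=127.789, impact vy=-15.184
  bounce: vy ← 0.86·15.184 = 13.059
Arc 6: start y=0.000, vy=13.059 → t=2.662, apex=8.691, x_land=143.923, impact vy=-13.059
  bounce: vy ← 0.86·13.059 = 11.230
Arc 7: start y=0.000, vy=11.230 → t=2.290, apex=6.428, x_land=157.798, impact vy=-11.230
  bounce: vy ← 0.86·11.230 = 9.658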